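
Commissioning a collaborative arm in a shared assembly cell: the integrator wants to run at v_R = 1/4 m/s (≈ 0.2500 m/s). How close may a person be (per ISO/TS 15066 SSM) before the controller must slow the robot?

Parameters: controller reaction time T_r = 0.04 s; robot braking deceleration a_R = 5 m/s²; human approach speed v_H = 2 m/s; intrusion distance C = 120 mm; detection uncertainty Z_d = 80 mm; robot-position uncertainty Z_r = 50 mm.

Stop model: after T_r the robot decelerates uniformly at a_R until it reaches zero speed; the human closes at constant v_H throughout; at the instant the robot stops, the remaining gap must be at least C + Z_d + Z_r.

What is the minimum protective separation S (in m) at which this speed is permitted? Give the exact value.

braking lasts T_s = (1/4)/5 = 0.0500 s
robot covers v_R·T_r = 0.2500·0.0400 = 0.0100 m before braking
robot under decel: 0.2500²/(2·5.0000) = 0.0063 m
human closes 2.0000·0.0900 = 0.1800 m
C+Z_d+Z_r = 0.1200+0.0800+0.0500 = 0.2500 m
S_min ≈ 0.0100+0.0063+0.1800+0.2500  ⇒  S_min = 357/800 m

S_min = 357/800 m = 0.4462 m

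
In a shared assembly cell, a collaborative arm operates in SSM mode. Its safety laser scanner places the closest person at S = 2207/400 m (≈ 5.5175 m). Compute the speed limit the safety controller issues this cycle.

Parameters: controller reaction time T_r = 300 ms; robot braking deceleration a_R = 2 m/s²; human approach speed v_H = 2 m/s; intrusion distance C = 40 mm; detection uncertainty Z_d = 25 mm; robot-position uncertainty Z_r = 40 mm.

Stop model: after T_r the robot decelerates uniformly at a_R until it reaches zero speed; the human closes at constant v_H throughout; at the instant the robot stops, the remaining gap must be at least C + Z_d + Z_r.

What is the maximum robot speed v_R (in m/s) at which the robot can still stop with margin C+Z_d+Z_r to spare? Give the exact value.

collect terms ⇒ (1/4)·v_R² + (13/10)·v_R + (-77/16) = 0
  disc = (13/10)² − 4·(1/4)·(-77/16) = 2601/400 ; √disc = 51/20
  v_R = (−(13/10) + 51/20) / (2·(1/4)) = 5/2 m/s
check:
T_s = v_R/a_R = (5/2)/2 = 1.2500 s
reaction-phase robot travel = 2.5000·0.3000 = 0.7500 m
robot under decel: 2.5000²/(2·2.0000) = 1.5625 m
person approaches 2.0000·(0.3000+1.2500) = 3.1000 m
residual clearance needed = 0.0400+0.0250+0.0400 = 0.1050 m
sum ≈ 0.7500+1.5625+3.1000+0.1050 ≈ 5.5175 m = S ✓

v_R_max = 5/2 m/s = 2.5000 m/s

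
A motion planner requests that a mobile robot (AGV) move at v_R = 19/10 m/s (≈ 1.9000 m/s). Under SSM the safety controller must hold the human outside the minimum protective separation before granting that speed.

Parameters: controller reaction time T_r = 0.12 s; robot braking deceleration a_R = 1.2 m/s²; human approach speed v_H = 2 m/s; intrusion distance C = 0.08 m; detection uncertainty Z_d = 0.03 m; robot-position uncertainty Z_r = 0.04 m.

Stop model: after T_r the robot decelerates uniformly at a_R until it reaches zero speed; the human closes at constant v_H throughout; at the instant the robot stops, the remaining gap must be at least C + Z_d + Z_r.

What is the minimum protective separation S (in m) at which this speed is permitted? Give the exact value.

T_s = v_R/a_R = (19/10)/(6/5) = 1.5833 s
robot covers v_R·T_r = 1.9000·0.1200 = 0.2280 m before braking
robot under decel: 1.9000²/(2·1.2000) = 1.5042 m
human over T_r+T_s: 2.0000·(0.1200+1.5833) = 3.4067 m
margins: 0.0800+0.0300+0.0400 = 0.1500 m
S_min ≈ 0.2280+1.5042+3.4067+0.1500  ⇒  S_min = 31733/6000 m

S_min = 31733/6000 m = 5.2888 m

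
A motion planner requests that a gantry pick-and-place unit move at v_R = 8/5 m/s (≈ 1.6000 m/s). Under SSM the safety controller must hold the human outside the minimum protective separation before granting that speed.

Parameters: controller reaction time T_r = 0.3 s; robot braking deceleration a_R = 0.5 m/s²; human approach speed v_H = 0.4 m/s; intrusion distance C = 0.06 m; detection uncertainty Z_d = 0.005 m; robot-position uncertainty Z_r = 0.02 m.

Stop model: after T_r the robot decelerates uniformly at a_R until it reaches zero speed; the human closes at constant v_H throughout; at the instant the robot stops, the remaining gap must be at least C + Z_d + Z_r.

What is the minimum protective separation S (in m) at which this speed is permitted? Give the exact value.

stop time T_s = (8/5)/(1/2) = 3.2000 s
reaction-phase robot travel = 1.6000·0.3000 = 0.4800 m
braking distance = 1.6000²/(2·0.5000) = 2.5600 m
human over T_r+T_s: 0.4000·(0.3000+3.2000) = 1.4000 m
C+Z_d+Z_r = 0.0600+0.0050+0.0200 = 0.0850 m
S_min ≈ 0.4800+2.5600+1.4000+0.0850  ⇒  S_min = 181/40 m

S_min = 181/40 m = 4.5250 m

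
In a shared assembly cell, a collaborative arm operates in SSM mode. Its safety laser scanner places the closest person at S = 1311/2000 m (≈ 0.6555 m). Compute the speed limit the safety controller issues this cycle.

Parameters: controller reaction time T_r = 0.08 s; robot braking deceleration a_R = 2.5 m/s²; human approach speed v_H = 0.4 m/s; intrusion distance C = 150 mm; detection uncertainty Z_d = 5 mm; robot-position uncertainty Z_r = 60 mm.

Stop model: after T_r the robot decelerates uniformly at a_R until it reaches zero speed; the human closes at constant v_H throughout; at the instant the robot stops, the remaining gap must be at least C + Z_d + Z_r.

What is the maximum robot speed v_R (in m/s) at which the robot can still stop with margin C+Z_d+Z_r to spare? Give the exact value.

collect terms ⇒ (1/5)·v_R² + (6/25)·v_R + (-817/2000) = 0
  disc = (6/25)² − 4·(1/5)·(-817/2000) = 961/2500 ; √disc = 31/50
  v_R = (−(6/25) + 31/50) / (2·(1/5)) = 19/20 m/s
check:
braking lasts T_s = (19/20)/(5/2) = 0.3800 s
robot in T_r: 0.9500·0.0800 = 0.0760 m
braking distance = 0.9500²/(2·2.5000) = 0.1805 m
human over T_r+T_s: 0.4000·(0.0800+0.3800) = 0.1840 m
margins: 0.1500+0.0050+0.0600 = 0.2150 m
sum ≈ 0.0760+0.1805+0.1840+0.2150 ≈ 0.6555 m = S ✓

v_R_max = 19/20 m/s = 0.9500 m/s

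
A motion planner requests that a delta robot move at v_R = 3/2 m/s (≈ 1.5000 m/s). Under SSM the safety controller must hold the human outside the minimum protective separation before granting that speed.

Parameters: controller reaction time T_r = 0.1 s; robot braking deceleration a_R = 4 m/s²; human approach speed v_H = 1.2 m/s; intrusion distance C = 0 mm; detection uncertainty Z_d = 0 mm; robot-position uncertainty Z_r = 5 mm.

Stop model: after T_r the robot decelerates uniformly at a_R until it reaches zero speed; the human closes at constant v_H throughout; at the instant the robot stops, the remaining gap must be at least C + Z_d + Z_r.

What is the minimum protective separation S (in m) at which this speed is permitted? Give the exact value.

braking lasts T_s = (3/2)/4 = 0.3750 s
reaction-phase robot travel = 1.5000·0.1000 = 0.1500 m
braking distance = 1.5000²/(2·4.0000) = 0.2812 m
human over T_r+T_s: 1.2000·(0.1000+0.3750) = 0.5700 m
margins: 0.0000+0.0000+0.0050 = 0.0050 m
S_min ≈ 0.1500+0.2812+0.5700+0.0050  ⇒  S_min = 161/160 m

S_min = 161/160 m = 1.0063 m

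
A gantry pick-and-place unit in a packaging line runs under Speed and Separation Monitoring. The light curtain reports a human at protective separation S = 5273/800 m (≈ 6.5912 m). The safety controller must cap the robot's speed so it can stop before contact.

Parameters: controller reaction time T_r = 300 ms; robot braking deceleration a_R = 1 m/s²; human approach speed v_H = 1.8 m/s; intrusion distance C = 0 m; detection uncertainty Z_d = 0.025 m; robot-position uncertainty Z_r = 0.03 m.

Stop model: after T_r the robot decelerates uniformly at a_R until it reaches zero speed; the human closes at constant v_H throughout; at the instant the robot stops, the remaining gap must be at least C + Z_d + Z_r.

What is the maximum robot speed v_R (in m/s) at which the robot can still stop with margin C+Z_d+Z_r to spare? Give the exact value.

v_R_max = 39/20 m/s = 1.9500 m/s

at the boundary: (1/2)·v² + (21/10)·v + (-4797/800) = 0
  disc = (21/10)² − 4·(1/2)·(-4797/800) = 6561/400 ; √disc = 81/20
  v_R = (−(21/10) + 81/20) / (2·(1/2)) = 39/20 m/s
check:
T_s = v_R/a_R = (39/20)/1 = 1.9500 s
reaction-phase robot travel = 1.9500·0.3000 = 0.5850 m
robot under decel: 1.9500²/(2·1.0000) = 1.9013 m
person approaches 1.8000·(0.3000+1.9500) = 4.0500 m
margins: 0.0000+0.0250+0.0300 = 0.0550 m
sum ≈ 0.5850+1.9013+4.0500+0.0550 ≈ 6.5912 m = S ✓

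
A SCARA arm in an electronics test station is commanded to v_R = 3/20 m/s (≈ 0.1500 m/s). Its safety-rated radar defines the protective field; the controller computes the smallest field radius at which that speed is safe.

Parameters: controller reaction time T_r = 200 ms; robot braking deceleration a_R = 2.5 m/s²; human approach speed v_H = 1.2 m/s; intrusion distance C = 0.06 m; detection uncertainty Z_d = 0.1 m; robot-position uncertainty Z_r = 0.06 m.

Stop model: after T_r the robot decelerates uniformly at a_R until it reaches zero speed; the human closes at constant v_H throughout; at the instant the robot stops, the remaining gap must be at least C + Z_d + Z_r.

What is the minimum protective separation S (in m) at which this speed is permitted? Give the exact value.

S_min = 1133/2000 m = 0.5665 m

stop time T_s = (3/20)/(5/2) = 0.0600 s
robot covers v_R·T_r = 0.1500·0.2000 = 0.0300 m before braking
robot covers 0.1500·0.0600 − ½·2.5000·0.0600² = 0.0045 m while stopping
human over T_r+T_s: 1.2000·(0.2000+0.0600) = 0.3120 m
C+Z_d+Z_r = 0.0600+0.1000+0.0600 = 0.2200 m
S_min ≈ 0.0300+0.0045+0.3120+0.2200  ⇒  S_min = 1133/2000 m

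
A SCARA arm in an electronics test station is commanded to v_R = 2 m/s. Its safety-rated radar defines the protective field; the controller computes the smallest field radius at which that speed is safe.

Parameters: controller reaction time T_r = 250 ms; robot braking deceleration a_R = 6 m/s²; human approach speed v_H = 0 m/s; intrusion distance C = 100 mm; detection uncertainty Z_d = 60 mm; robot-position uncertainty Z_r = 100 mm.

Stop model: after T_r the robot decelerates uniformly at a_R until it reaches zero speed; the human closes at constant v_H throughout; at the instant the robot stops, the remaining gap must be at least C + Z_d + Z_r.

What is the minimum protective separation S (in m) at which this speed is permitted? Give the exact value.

S_min = 82/75 m = 1.0933 m

braking lasts T_s = 2/6 = 0.3333 s
reaction-phase robot travel = 2.0000·0.2500 = 0.5000 m
robot under decel: 2.0000²/(2·6.0000) = 0.3333 m
human over T_r+T_s: 0.0000·(0.2500+0.3333) = 0.0000 m
residual clearance needed = 0.1000+0.0600+0.1000 = 0.2600 m
S_min ≈ 0.5000+0.3333+0.0000+0.2600  ⇒  S_min = 82/75 m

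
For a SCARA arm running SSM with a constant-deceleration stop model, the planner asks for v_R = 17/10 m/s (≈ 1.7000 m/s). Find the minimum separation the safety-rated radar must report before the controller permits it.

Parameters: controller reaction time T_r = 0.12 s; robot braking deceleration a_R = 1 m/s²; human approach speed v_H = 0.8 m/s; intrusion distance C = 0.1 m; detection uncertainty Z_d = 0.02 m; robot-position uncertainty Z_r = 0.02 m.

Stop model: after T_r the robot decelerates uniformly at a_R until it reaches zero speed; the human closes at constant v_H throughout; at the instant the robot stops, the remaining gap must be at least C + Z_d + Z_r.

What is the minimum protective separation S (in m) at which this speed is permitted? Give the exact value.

S_min = 649/200 m = 3.2450 m

stop time T_s = (17/10)/1 = 1.7000 s
reaction-phase robot travel = 1.7000·0.1200 = 0.2040 m
robot under decel: 1.7000²/(2·1.0000) = 1.4450 m
person approaches 0.8000·(0.1200+1.7000) = 1.4560 m
residual clearance needed = 0.1000+0.0200+0.0200 = 0.1400 m
S_min ≈ 0.2040+1.4450+1.4560+0.1400  ⇒  S_min = 649/200 m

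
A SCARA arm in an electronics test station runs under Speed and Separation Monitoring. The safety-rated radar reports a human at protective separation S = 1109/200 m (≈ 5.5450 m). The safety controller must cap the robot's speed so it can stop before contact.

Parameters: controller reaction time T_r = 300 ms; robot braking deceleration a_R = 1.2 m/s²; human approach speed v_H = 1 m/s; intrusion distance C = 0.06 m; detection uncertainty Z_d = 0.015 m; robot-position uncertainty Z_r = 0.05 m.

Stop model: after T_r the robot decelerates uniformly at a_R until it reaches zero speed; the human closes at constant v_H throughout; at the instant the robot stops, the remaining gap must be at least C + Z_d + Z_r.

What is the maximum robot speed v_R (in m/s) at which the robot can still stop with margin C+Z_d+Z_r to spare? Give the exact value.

quadratic (5/12)·v² + (17/15)·v + (-128/25) = 0
  disc = (17/15)² − 4·(5/12)·(-128/25) = 2209/225 ; √disc = 47/15
  v_R = (−(17/15) + 47/15) / (2·(5/12)) = 12/5 m/s
check:
stop time T_s = (12/5)/(6/5) = 2.0000 s
robot in T_r: 2.4000·0.3000 = 0.7200 m
robot under decel: 2.4000²/(2·1.2000) = 2.4000 m
person approaches 1.0000·(0.3000+2.0000) = 2.3000 m
margins: 0.0600+0.0150+0.0500 = 0.1250 m
sum ≈ 0.7200+2.4000+2.3000+0.1250 ≈ 5.5450 m = S ✓

v_R_max = 12/5 m/s = 2.4000 m/s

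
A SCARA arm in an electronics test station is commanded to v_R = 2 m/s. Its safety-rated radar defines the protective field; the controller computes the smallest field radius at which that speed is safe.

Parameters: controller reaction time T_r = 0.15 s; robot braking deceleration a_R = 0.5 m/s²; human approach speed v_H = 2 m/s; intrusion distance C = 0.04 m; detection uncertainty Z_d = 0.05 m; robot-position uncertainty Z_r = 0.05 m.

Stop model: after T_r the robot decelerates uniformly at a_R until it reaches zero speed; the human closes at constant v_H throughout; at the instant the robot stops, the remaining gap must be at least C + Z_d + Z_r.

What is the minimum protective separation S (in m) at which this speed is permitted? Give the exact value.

S_min = 637/50 m = 12.7400 m

stop time T_s = 2/(1/2) = 4.0000 s
robot covers v_R·T_r = 2.0000·0.1500 = 0.3000 m before braking
robot under decel: 2.0000²/(2·0.5000) = 4.0000 m
human over T_r+T_s: 2.0000·(0.1500+4.0000) = 8.3000 m
margins: 0.0400+0.0500+0.0500 = 0.1400 m
S_min ≈ 0.3000+4.0000+8.3000+0.1400  ⇒  S_min = 637/50 m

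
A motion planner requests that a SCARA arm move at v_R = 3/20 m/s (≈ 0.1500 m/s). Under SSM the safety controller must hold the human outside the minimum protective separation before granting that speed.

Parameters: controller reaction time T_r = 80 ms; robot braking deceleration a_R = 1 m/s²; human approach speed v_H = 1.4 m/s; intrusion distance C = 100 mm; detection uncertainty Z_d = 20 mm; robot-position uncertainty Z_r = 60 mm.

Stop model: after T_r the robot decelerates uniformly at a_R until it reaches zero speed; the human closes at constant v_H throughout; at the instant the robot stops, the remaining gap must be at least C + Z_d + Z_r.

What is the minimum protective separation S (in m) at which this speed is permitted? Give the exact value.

stop time T_s = (3/20)/1 = 0.1500 s
reaction-phase robot travel = 0.1500·0.0800 = 0.0120 m
braking distance = 0.1500²/(2·1.0000) = 0.0112 m
human closes 1.4000·0.2300 = 0.3220 m
residual clearance needed = 0.1000+0.0200+0.0600 = 0.1800 m
S_min ≈ 0.0120+0.0112+0.3220+0.1800  ⇒  S_min = 2101/4000 m

S_min = 2101/4000 m = 0.5252 m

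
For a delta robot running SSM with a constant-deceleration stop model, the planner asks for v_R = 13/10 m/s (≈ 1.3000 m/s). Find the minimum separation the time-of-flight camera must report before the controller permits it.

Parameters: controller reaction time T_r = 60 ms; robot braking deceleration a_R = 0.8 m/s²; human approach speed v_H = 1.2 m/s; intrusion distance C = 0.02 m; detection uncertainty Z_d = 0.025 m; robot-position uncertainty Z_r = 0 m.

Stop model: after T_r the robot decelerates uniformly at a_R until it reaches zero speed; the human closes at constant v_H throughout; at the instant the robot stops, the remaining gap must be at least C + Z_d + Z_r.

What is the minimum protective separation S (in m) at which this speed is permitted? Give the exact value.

braking lasts T_s = (13/10)/(4/5) = 1.6250 s
reaction-phase robot travel = 1.3000·0.0600 = 0.0780 m
braking distance = 1.3000²/(2·0.8000) = 1.0562 m
human over T_r+T_s: 1.2000·(0.0600+1.6250) = 2.0220 m
margins: 0.0200+0.0250+0.0000 = 0.0450 m
S_min ≈ 0.0780+1.0562+2.0220+0.0450  ⇒  S_min = 2561/800 m

S_min = 2561/800 m = 3.2012 m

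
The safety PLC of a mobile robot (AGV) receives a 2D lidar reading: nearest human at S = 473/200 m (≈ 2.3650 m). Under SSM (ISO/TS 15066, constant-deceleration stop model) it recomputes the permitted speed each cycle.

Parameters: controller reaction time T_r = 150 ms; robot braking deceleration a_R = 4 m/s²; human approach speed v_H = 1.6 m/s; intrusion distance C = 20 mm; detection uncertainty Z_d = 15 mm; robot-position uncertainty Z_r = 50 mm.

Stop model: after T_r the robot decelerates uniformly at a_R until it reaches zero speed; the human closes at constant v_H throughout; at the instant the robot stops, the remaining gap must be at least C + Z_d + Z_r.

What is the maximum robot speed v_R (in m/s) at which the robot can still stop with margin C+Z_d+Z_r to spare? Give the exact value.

v_R_max = 12/5 m/s = 2.4000 m/s

quadratic (1/8)·v² + (11/20)·v + (-51/25) = 0
  disc = (11/20)² − 4·(1/8)·(-51/25) = 529/400 ; √disc = 23/20
  v_R = (−(11/20) + 23/20) / (2·(1/8)) = 12/5 m/s
check:
T_s = v_R/a_R = (12/5)/4 = 0.6000 s
robot covers v_R·T_r = 2.4000·0.1500 = 0.3600 m before braking
robot under decel: 2.4000²/(2·4.0000) = 0.7200 m
human over T_r+T_s: 1.6000·(0.1500+0.6000) = 1.2000 m
residual clearance needed = 0.0200+0.0150+0.0500 = 0.0850 m
sum ≈ 0.3600+0.7200+1.2000+0.0850 ≈ 2.3650 m = S ✓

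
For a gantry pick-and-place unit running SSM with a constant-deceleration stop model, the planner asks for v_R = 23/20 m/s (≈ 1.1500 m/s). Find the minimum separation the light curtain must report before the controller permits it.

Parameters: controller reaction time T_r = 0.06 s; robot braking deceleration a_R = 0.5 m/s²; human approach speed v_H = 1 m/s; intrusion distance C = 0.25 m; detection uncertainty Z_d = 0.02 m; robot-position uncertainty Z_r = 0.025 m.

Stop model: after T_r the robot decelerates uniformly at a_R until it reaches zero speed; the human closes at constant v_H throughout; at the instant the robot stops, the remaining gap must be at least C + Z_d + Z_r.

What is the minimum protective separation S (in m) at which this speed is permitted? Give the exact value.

braking lasts T_s = (23/20)/(1/2) = 2.3000 s
robot in T_r: 1.1500·0.0600 = 0.0690 m
robot under decel: 1.1500²/(2·0.5000) = 1.3225 m
human over T_r+T_s: 1.0000·(0.0600+2.3000) = 2.3600 m
residual clearance needed = 0.2500+0.0200+0.0250 = 0.2950 m
S_min ≈ 0.0690+1.3225+2.3600+0.2950  ⇒  S_min = 8093/2000 m

S_min = 8093/2000 m = 4.0465 m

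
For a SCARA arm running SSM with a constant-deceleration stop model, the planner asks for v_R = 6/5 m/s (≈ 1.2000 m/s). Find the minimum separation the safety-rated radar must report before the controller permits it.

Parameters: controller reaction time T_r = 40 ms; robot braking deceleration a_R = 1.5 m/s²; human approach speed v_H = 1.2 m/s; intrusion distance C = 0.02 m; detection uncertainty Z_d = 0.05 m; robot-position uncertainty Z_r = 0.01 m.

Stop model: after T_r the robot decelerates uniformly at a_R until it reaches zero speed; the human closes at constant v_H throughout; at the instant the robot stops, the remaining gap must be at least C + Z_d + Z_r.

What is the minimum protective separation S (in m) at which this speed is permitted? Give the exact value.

T_s = v_R/a_R = (6/5)/(3/2) = 0.8000 s
robot covers v_R·T_r = 1.2000·0.0400 = 0.0480 m before braking
robot covers 1.2000·0.8000 − ½·1.5000·0.8000² = 0.4800 m while stopping
human over T_r+T_s: 1.2000·(0.0400+0.8000) = 1.0080 m
margins: 0.0200+0.0500+0.0100 = 0.0800 m
S_min ≈ 0.0480+0.4800+1.0080+0.0800  ⇒  S_min = 202/125 m

S_min = 202/125 m = 1.6160 m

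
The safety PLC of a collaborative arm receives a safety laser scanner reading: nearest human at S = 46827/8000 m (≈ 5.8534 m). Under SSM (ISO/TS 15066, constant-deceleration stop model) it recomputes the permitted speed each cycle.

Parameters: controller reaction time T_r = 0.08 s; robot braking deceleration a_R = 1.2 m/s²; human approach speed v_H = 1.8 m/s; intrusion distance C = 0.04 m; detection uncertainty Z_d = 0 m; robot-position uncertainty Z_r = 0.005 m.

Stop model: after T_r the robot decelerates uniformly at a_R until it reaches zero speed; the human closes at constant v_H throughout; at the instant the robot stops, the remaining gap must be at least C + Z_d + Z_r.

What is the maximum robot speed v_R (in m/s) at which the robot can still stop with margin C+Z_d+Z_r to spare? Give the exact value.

v_R_max = 9/4 m/s = 2.2500 m/s

at the boundary: (5/12)·v² + (79/50)·v + (-9063/1600) = 0
  disc = (79/50)² − 4·(5/12)·(-9063/1600) = 477481/40000 ; √disc = 691/200
  v_R = (−(79/50) + 691/200) / (2·(5/12)) = 9/4 m/s
check:
T_s = v_R/a_R = (9/4)/(6/5) = 1.8750 s
reaction-phase robot travel = 2.2500·0.0800 = 0.1800 m
braking distance = 2.2500²/(2·1.2000) = 2.1094 m
human closes 1.8000·1.9550 = 3.5190 m
residual clearance needed = 0.0400+0.0000+0.0050 = 0.0450 m
sum ≈ 0.1800+2.1094+3.5190+0.0450 ≈ 5.8534 m = S ✓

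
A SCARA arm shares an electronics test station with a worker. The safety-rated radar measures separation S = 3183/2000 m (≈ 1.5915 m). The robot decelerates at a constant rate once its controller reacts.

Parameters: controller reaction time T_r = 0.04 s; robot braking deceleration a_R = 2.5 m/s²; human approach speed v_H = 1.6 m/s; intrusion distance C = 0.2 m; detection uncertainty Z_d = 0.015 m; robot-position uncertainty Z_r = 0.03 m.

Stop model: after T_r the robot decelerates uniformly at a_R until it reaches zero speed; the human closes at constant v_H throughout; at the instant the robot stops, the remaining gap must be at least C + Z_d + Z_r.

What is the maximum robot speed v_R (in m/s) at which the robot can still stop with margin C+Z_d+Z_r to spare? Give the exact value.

quadratic (1/5)·v² + (17/25)·v + (-513/400) = 0
  disc = (17/25)² − 4·(1/5)·(-513/400) = 3721/2500 ; √disc = 61/50
  v_R = (−(17/25) + 61/50) / (2·(1/5)) = 27/20 m/s
check:
braking lasts T_s = (27/20)/(5/2) = 0.5400 s
reaction-phase robot travel = 1.3500·0.0400 = 0.0540 m
braking distance = 1.3500²/(2·2.5000) = 0.3645 m
person approaches 1.6000·(0.0400+0.5400) = 0.9280 m
margins: 0.2000+0.0150+0.0300 = 0.2450 m
sum ≈ 0.0540+0.3645+0.9280+0.2450 ≈ 1.5915 m = S ✓

v_R_max = 27/20 m/s = 1.3500 m/s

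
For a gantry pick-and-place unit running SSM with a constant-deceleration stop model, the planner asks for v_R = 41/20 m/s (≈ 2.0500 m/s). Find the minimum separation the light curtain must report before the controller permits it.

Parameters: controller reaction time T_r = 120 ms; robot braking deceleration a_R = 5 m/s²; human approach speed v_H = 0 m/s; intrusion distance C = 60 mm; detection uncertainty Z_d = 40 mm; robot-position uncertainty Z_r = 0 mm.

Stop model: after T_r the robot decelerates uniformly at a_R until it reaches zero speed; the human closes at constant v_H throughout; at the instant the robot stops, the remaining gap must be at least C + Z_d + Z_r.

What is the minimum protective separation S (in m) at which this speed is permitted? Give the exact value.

S_min = 613/800 m = 0.7662 m

stop time T_s = (41/20)/5 = 0.4100 s
reaction-phase robot travel = 2.0500·0.1200 = 0.2460 m
robot covers 2.0500·0.4100 − ½·5.0000·0.4100² = 0.4203 m while stopping
human closes 0.0000·0.5300 = 0.0000 m
margins: 0.0600+0.0400+0.0000 = 0.1000 m
S_min ≈ 0.2460+0.4203+0.0000+0.1000  ⇒  S_min = 613/800 m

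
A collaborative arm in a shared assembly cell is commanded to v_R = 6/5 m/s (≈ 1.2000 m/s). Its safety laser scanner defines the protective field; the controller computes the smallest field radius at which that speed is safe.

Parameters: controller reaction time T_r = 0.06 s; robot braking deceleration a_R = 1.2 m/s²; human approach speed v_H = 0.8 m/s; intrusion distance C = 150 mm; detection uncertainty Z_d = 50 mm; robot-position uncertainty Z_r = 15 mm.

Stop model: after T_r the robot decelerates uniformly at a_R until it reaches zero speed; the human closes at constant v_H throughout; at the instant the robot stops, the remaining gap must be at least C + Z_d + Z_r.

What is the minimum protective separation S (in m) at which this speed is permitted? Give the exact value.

braking lasts T_s = (6/5)/(6/5) = 1.0000 s
robot covers v_R·T_r = 1.2000·0.0600 = 0.0720 m before braking
robot covers 1.2000·1.0000 − ½·1.2000·1.0000² = 0.6000 m while stopping
human closes 0.8000·1.0600 = 0.8480 m
C+Z_d+Z_r = 0.1500+0.0500+0.0150 = 0.2150 m
S_min ≈ 0.0720+0.6000+0.8480+0.2150  ⇒  S_min = 347/200 m

S_min = 347/200 m = 1.7350 m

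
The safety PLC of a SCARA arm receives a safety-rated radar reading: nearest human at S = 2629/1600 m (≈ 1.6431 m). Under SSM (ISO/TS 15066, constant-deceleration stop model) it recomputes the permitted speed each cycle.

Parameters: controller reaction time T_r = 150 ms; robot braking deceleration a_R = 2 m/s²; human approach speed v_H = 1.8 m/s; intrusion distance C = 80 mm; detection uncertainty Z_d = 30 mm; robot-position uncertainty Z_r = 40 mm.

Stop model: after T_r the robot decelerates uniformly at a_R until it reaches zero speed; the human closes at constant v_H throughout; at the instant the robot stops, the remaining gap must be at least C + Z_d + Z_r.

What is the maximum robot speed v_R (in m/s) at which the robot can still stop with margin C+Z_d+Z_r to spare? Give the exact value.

v_R_max = 19/20 m/s = 0.9500 m/s

collect terms ⇒ (1/4)·v_R² + (21/20)·v_R + (-1957/1600) = 0
  disc = (21/20)² − 4·(1/4)·(-1957/1600) = 3721/1600 ; √disc = 61/40
  v_R = (−(21/20) + 61/40) / (2·(1/4)) = 19/20 m/s
check:
stop time T_s = (19/20)/2 = 0.4750 s
reaction-phase robot travel = 0.9500·0.1500 = 0.1425 m
braking distance = 0.9500²/(2·2.0000) = 0.2256 m
human closes 1.8000·0.6250 = 1.1250 m
margins: 0.0800+0.0300+0.0400 = 0.1500 m
sum ≈ 0.1425+0.2256+1.1250+0.1500 ≈ 1.6431 m = S ✓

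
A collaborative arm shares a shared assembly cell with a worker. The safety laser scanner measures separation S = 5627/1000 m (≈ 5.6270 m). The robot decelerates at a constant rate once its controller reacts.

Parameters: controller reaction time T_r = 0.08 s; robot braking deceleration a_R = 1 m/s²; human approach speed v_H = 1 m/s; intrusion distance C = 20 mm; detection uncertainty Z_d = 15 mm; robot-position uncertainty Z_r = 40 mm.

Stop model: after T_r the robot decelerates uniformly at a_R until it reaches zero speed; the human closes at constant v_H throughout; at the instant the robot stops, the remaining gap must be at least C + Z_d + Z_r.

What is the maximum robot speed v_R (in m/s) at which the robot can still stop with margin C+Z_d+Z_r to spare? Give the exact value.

v_R_max = 12/5 m/s = 2.4000 m/s

quadratic (1/2)·v² + (27/25)·v + (-684/125) = 0
  disc = (27/25)² − 4·(1/2)·(-684/125) = 7569/625 ; √disc = 87/25
  v_R = (−(27/25) + 87/25) / (2·(1/2)) = 12/5 m/s
check:
braking lasts T_s = (12/5)/1 = 2.4000 s
robot covers v_R·T_r = 2.4000·0.0800 = 0.1920 m before braking
robot under decel: 2.4000²/(2·1.0000) = 2.8800 m
person approaches 1.0000·(0.0800+2.4000) = 2.4800 m
residual clearance needed = 0.0200+0.0150+0.0400 = 0.0750 m
sum ≈ 0.1920+2.8800+2.4800+0.0750 ≈ 5.6270 m = S ✓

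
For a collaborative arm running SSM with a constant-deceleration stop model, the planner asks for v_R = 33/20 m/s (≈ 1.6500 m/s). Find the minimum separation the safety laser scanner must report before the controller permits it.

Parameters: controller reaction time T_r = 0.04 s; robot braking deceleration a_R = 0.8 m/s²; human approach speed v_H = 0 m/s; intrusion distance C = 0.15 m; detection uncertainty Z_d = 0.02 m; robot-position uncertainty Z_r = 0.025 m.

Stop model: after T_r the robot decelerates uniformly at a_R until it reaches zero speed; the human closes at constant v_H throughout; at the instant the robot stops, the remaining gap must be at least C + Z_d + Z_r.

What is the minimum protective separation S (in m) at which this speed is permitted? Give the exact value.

S_min = 31401/16000 m = 1.9626 m

braking lasts T_s = (33/20)/(4/5) = 2.0625 s
robot covers v_R·T_r = 1.6500·0.0400 = 0.0660 m before braking
robot covers 1.6500·2.0625 − ½·0.8000·2.0625² = 1.7016 m while stopping
person approaches 0.0000·(0.0400+2.0625) = 0.0000 m
residual clearance needed = 0.1500+0.0200+0.0250 = 0.1950 m
S_min ≈ 0.0660+1.7016+0.0000+0.1950  ⇒  S_min = 31401/16000 m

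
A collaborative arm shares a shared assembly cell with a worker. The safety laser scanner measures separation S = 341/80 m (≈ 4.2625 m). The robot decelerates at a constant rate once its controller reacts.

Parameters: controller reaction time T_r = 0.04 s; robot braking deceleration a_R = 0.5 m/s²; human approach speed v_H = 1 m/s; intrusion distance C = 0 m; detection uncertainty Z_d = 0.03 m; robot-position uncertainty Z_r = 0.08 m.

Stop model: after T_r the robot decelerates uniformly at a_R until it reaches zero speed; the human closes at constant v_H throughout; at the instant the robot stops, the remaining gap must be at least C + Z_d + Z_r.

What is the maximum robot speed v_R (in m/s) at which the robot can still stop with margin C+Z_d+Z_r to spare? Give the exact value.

v_R_max = 5/4 m/s = 1.2500 m/s

quadratic (1)·v² + (51/25)·v + (-329/80) = 0
  disc = (51/25)² − 4·(1)·(-329/80) = 51529/2500 ; √disc = 227/50
  v_R = (−(51/25) + 227/50) / (2·(1)) = 5/4 m/s
check:
braking lasts T_s = (5/4)/(1/2) = 2.5000 s
robot in T_r: 1.2500·0.0400 = 0.0500 m
robot covers 1.2500·2.5000 − ½·0.5000·2.5000² = 1.5625 m while stopping
person approaches 1.0000·(0.0400+2.5000) = 2.5400 m
residual clearance needed = 0.0000+0.0300+0.0800 = 0.1100 m
sum ≈ 0.0500+1.5625+2.5400+0.1100 ≈ 4.2625 m = S ✓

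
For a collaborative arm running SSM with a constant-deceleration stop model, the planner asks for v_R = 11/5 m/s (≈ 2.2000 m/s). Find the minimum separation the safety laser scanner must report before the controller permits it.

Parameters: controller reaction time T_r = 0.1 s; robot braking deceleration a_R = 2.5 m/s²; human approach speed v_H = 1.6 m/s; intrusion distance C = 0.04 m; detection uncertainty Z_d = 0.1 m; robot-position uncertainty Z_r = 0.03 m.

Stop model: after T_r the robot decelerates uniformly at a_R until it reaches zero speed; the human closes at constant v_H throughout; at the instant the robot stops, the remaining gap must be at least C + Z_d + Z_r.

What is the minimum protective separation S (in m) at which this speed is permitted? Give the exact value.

T_s = v_R/a_R = (11/5)/(5/2) = 0.8800 s
reaction-phase robot travel = 2.2000·0.1000 = 0.2200 m
braking distance = 2.2000²/(2·2.5000) = 0.9680 m
human closes 1.6000·0.9800 = 1.5680 m
margins: 0.0400+0.1000+0.0300 = 0.1700 m
S_min ≈ 0.2200+0.9680+1.5680+0.1700  ⇒  S_min = 1463/500 m

S_min = 1463/500 m = 2.9260 m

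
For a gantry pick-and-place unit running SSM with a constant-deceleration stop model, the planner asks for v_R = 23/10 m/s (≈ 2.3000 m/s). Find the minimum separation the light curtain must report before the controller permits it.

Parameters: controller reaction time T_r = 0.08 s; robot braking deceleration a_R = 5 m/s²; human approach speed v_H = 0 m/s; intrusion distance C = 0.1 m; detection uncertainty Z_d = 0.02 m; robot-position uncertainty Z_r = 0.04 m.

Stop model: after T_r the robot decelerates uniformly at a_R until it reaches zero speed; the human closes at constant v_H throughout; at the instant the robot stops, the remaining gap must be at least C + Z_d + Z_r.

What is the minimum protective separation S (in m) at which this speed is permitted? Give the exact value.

S_min = 873/1000 m = 0.8730 m

braking lasts T_s = (23/10)/5 = 0.4600 s
robot covers v_R·T_r = 2.3000·0.0800 = 0.1840 m before braking
robot covers 2.3000·0.4600 − ½·5.0000·0.4600² = 0.5290 m while stopping
person approaches 0.0000·(0.0800+0.4600) = 0.0000 m
C+Z_d+Z_r = 0.1000+0.0200+0.0400 = 0.1600 m
S_min ≈ 0.1840+0.5290+0.0000+0.1600  ⇒  S_min = 873/1000 m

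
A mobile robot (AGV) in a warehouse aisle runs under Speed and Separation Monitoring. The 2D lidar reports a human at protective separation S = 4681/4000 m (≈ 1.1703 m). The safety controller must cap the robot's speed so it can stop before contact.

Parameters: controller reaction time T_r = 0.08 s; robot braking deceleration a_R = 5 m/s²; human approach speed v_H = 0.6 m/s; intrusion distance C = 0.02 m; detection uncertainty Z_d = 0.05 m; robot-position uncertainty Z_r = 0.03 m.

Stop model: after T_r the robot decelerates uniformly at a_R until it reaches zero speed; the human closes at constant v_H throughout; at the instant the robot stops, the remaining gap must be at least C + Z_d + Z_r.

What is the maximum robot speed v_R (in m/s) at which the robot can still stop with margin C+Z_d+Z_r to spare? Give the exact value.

v_R_max = 47/20 m/s = 2.3500 m/s

quadratic (1/10)·v² + (1/5)·v + (-4089/4000) = 0
  disc = (1/5)² − 4·(1/10)·(-4089/4000) = 4489/10000 ; √disc = 67/100
  v_R = (−(1/5) + 67/100) / (2·(1/10)) = 47/20 m/s
check:
stop time T_s = (47/20)/5 = 0.4700 s
robot in T_r: 2.3500·0.0800 = 0.1880 m
braking distance = 2.3500²/(2·5.0000) = 0.5523 m
person approaches 0.6000·(0.0800+0.4700) = 0.3300 m
C+Z_d+Z_r = 0.0200+0.0500+0.0300 = 0.1000 m
sum ≈ 0.1880+0.5523+0.3300+0.1000 ≈ 1.1703 m = S ✓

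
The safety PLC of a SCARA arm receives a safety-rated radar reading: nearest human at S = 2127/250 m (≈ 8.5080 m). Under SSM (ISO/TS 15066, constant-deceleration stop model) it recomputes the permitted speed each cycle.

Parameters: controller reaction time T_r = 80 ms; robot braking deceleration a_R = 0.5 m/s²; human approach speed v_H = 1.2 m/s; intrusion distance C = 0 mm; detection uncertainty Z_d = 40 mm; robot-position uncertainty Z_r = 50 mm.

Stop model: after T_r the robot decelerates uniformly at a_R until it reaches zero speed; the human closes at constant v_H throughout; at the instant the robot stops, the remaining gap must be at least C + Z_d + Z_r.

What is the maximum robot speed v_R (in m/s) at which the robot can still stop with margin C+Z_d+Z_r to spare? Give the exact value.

collect terms ⇒ (1)·v_R² + (62/25)·v_R + (-4161/500) = 0
  disc = (62/25)² − 4·(1)·(-4161/500) = 24649/625 ; √disc = 157/25
  v_R = (−(62/25) + 157/25) / (2·(1)) = 19/10 m/s
check:
braking lasts T_s = (19/10)/(1/2) = 3.8000 s
reaction-phase robot travel = 1.9000·0.0800 = 0.1520 m
robot covers 1.9000·3.8000 − ½·0.5000·3.8000² = 3.6100 m while stopping
person approaches 1.2000·(0.0800+3.8000) = 4.6560 m
residual clearance needed = 0.0000+0.0400+0.0500 = 0.0900 m
sum ≈ 0.1520+3.6100+4.6560+0.0900 ≈ 8.5080 m = S ✓

v_R_max = 19/10 m/s = 1.9000 m/s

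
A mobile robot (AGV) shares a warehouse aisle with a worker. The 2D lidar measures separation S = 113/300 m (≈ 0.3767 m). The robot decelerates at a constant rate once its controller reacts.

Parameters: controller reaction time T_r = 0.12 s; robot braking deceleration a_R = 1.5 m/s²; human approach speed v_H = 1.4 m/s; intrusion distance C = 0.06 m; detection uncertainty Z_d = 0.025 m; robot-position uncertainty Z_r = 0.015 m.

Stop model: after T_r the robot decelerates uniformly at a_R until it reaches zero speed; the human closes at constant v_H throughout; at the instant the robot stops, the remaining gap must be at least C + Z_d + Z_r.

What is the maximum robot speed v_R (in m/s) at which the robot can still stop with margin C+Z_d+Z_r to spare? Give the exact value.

collect terms ⇒ (1/3)·v_R² + (79/75)·v_R + (-163/1500) = 0
  disc = (79/75)² − 4·(1/3)·(-163/1500) = 784/625 ; √disc = 28/25
  v_R = (−(79/75) + 28/25) / (2·(1/3)) = 1/10 m/s
check:
stop time T_s = (1/10)/(3/2) = 0.0667 s
reaction-phase robot travel = 0.1000·0.1200 = 0.0120 m
braking distance = 0.1000²/(2·1.5000) = 0.0033 m
human closes 1.4000·0.1867 = 0.2613 m
margins: 0.0600+0.0250+0.0150 = 0.1000 m
sum ≈ 0.0120+0.0033+0.2613+0.1000 ≈ 0.3767 m = S ✓

v_R_max = 1/10 m/s = 0.1000 m/s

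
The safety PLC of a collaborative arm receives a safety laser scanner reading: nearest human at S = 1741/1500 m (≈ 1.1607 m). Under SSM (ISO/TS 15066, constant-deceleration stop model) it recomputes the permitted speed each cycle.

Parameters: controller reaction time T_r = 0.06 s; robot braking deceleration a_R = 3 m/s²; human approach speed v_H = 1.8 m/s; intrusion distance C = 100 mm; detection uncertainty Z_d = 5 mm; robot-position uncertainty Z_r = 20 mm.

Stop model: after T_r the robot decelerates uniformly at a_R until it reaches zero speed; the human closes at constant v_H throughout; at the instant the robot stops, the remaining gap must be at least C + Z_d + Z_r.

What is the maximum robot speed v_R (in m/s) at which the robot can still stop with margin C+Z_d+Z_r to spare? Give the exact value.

v_R_max = 11/10 m/s = 1.1000 m/s

collect terms ⇒ (1/6)·v_R² + (33/50)·v_R + (-2783/3000) = 0
  disc = (33/50)² − 4·(1/6)·(-2783/3000) = 5929/5625 ; √disc = 77/75
  v_R = (−(33/50) + 77/75) / (2·(1/6)) = 11/10 m/s
check:
T_s = v_R/a_R = (11/10)/3 = 0.3667 s
reaction-phase robot travel = 1.1000·0.0600 = 0.0660 m
robot under decel: 1.1000²/(2·3.0000) = 0.2017 m
person approaches 1.8000·(0.0600+0.3667) = 0.7680 m
margins: 0.1000+0.0050+0.0200 = 0.1250 m
sum ≈ 0.0660+0.2017+0.7680+0.1250 ≈ 1.1607 m = S ✓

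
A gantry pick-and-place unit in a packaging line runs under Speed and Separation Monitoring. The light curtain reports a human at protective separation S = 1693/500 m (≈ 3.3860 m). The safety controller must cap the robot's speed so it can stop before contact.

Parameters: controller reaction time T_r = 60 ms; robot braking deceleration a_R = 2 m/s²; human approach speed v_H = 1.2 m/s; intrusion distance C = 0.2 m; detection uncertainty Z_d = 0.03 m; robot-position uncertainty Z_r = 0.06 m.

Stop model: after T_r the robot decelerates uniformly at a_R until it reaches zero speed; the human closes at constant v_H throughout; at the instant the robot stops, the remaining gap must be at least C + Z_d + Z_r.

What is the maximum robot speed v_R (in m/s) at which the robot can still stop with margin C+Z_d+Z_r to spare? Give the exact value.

quadratic (1/4)·v² + (33/50)·v + (-378/125) = 0
  disc = (33/50)² − 4·(1/4)·(-378/125) = 8649/2500 ; √disc = 93/50
  v_R = (−(33/50) + 93/50) / (2·(1/4)) = 12/5 m/s
check:
stop time T_s = (12/5)/2 = 1.2000 s
robot in T_r: 2.4000·0.0600 = 0.1440 m
braking distance = 2.4000²/(2·2.0000) = 1.4400 m
human closes 1.2000·1.2600 = 1.5120 m
residual clearance needed = 0.2000+0.0300+0.0600 = 0.2900 m
sum ≈ 0.1440+1.4400+1.5120+0.2900 ≈ 3.3860 m = S ✓

v_R_max = 12/5 m/s = 2.4000 m/s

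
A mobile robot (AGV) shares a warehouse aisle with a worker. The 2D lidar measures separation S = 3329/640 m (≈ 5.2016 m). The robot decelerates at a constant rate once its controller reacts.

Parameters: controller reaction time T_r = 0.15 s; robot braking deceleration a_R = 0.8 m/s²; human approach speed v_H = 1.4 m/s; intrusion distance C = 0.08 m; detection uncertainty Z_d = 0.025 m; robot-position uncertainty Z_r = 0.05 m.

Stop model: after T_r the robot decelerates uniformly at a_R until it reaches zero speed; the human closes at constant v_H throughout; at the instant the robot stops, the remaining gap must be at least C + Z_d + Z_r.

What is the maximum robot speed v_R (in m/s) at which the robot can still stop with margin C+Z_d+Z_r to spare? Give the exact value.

v_R_max = 33/20 m/s = 1.6500 m/s

at the boundary: (5/8)·v² + (19/10)·v + (-15477/3200) = 0
  disc = (19/10)² − 4·(5/8)·(-15477/3200) = 100489/6400 ; √disc = 317/80
  v_R = (−(19/10) + 317/80) / (2·(5/8)) = 33/20 m/s
check:
braking lasts T_s = (33/20)/(4/5) = 2.0625 s
reaction-phase robot travel = 1.6500·0.1500 = 0.2475 m
braking distance = 1.6500²/(2·0.8000) = 1.7016 m
human over T_r+T_s: 1.4000·(0.1500+2.0625) = 3.0975 m
residual clearance needed = 0.0800+0.0250+0.0500 = 0.1550 m
sum ≈ 0.2475+1.7016+3.0975+0.1550 ≈ 5.2016 m = S ✓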